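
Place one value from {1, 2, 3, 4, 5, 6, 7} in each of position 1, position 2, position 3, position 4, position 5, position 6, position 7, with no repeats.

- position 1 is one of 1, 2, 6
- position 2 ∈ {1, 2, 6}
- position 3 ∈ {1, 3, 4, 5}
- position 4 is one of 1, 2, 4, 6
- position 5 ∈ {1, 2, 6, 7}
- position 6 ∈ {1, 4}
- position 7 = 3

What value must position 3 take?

position 7's domain is down to {3}, so position 7 = 3. Strike 3 from position 3.
The 6 still-open variables together cover exactly {1, 2, 4, 5, 6, 7} — 6 values for 6 variables — and 5 appears only in position 3's list, so position 3 = 5.

5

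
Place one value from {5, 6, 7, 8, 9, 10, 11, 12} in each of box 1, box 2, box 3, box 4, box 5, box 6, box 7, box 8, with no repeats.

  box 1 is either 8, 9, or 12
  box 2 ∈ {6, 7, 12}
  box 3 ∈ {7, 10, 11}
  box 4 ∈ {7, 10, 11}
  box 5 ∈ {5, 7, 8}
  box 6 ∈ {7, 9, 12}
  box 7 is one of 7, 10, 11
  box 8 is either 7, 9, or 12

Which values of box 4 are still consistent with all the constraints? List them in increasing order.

7, 10, 11

Among the 8 variables, 5 fits only box 5 (and all 8 values in {5, 6, 7, 8, 9, 10, 11, 12} must be used), so box 5 = 5.
The 7 still-open variables together cover exactly {6, 7, 8, 9, 10, 11, 12} — 7 values for 7 variables — and 6 appears only in box 2's list, so box 2 = 6.
The 6 still-open variables draw from only 6 values {7, 8, 9, 10, 11, 12}, so each is used; only box 1 can be 8, hence box 1 = 8.
The 3 variables box 3, box 4, box 7 are confined to {7, 10, 11}, which locks those values in; drop them from box 6, box 8.
No further eliminations apply; box 4 can still be any of 7, 10, 11.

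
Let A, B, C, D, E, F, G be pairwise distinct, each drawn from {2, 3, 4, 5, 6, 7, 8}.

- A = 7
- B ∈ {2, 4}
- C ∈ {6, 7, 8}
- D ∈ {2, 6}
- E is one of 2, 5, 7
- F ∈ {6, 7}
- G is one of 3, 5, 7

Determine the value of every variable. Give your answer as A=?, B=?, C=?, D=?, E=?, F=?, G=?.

A=7, B=4, C=8, D=2, E=5, F=6, G=3

A must be 7 (only option left). Eliminate 7 elsewhere: C, E, F, G.
F has just one choice, so F = 6. Eliminate 6 elsewhere: C, D.
C has just one choice, so C = 8.
That leaves D = 2. Eliminate 2 elsewhere: B, E.
That leaves E = 5. So G can't be 5.
G's domain is down to {3}, so G = 3.
B's domain is down to {4}, so B = 4.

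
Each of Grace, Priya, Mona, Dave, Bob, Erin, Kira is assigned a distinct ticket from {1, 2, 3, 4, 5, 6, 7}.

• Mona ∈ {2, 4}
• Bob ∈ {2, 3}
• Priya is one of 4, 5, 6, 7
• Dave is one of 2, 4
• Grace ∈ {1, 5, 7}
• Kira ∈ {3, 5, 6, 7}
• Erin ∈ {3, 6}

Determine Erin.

6

Among the 7 variables, 1 fits only Grace (and all 7 values in {1, 2, 3, 4, 5, 6, 7} must be used), so Grace = 1.
Mona and Dave share exactly the 2 values {2, 4}; by pigeonhole those values go to them, so strike 2, 4 from Priya, Bob.
Bob must be 3 (only option left). Strike 3 from Erin, Kira.
So Erin = 6.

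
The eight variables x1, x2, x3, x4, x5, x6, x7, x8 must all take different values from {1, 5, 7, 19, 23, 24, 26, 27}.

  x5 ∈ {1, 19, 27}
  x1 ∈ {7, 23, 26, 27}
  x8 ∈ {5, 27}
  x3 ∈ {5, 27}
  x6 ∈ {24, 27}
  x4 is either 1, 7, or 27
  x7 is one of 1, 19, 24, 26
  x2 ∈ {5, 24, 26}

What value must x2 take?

26

Among the 8 variables, 23 fits only x1 (and all 8 values in {1, 5, 7, 19, 23, 24, 26, 27} must be used), so x1 = 23.
Among the 7 still-open variables, 7 fits only x4 (and all 7 values in {1, 5, 7, 19, 24, 26, 27} must be used), so x4 = 7.
x3 and x8 share exactly the 2 values {5, 27}; by pigeonhole those values go to them, so strike 5, 27 from x2, x5, x6.
That leaves x6 = 24. Strike 24 from x2, x7.
So x2 = 26.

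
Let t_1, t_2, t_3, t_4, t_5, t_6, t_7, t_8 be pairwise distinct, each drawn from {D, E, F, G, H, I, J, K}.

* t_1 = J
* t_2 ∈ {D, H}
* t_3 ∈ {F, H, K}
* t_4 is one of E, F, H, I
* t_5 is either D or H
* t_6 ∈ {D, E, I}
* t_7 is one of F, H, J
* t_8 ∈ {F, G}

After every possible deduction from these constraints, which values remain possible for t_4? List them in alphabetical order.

t_1 has just one choice, so t_1 = J. Eliminate J elsewhere: t_7.
The 7 still-open variables draw from only 7 values {D, E, F, G, H, I, K}, so each is used; only t_8 can be G, hence t_8 = G.
The 6 still-open variables together cover exactly {D, E, F, H, I, K} — 6 values for 6 variables — and K appears only in t_3's list, so t_3 = K.
The 2 variables t_2 and t_5 are confined to {D, H}, which locks those values in; drop them from t_4, t_6, t_7.
t_7's domain is down to {F}, so t_7 = F. So t_4 can't be F.
No further eliminations apply; t_4 can still be any of E, I.

E, I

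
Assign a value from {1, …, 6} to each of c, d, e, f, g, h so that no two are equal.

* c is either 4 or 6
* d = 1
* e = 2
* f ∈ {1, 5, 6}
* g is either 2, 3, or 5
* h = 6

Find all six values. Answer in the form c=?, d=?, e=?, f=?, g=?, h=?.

c=4, d=1, e=2, f=5, g=3, h=6

d's domain is down to {1}, so d = 1. Remove 1 from f.
e must be 2 (only option left). Eliminate 2 elsewhere: g.
h must be 6 (only option left). Remove 6 from c, f.
c's domain is down to {4}, so c = 4.
f has just one choice, so f = 5. Strike 5 from g.
g's domain is down to {3}, so g = 3.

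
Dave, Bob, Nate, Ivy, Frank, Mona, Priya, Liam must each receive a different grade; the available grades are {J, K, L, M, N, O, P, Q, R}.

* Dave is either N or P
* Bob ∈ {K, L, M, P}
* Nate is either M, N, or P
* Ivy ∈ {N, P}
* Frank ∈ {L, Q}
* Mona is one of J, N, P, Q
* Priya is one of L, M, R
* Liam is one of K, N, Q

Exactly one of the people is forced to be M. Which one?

Nate

Among the 8 variables, J fits only Mona (and all 8 values in {J, K, L, M, N, P, Q, R} must be used), so Mona = J.
The 7 still-open variables draw from only 7 values {K, L, M, N, P, Q, R}, so each is used; only Priya can be R, hence Priya = R.
Dave and Ivy between them cover only {N, P} — a naked pair. Remove those values from Bob, Nate, Liam.
So M goes to Nate.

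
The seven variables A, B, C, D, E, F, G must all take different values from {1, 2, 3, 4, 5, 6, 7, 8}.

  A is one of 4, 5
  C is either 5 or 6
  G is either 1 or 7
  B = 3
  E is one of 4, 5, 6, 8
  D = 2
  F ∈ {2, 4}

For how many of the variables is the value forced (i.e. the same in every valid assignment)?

B has just one choice, so B = 3.
That leaves D = 2. Eliminate 2 elsewhere: F.
F has just one choice, so F = 4. Strike 4 from A, E.
A must be 5 (only option left). So C, E can't be 5.
C has just one choice, so C = 6. So E can't be 6.
That leaves E = 8.
Determined: A=5, B=3, C=6, D=2, E=8, F=4. The other variables each still have more than one consistent value. That makes 6.

6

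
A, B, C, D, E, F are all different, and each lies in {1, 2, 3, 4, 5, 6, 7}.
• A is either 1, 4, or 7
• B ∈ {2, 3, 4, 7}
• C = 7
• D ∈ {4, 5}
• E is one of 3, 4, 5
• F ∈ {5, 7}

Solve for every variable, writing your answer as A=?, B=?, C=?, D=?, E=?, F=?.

C's domain is down to {7}, so C = 7. Remove 7 from A, B, F.
F must be 5 (only option left). Strike 5 from D, E.
D's domain is down to {4}, so D = 4. So A, B, E can't be 4.
That leaves E = 3. Eliminate 3 elsewhere: B.
A has just one choice, so A = 1.
B has just one choice, so B = 2.

A=1, B=2, C=7, D=4, E=3, F=5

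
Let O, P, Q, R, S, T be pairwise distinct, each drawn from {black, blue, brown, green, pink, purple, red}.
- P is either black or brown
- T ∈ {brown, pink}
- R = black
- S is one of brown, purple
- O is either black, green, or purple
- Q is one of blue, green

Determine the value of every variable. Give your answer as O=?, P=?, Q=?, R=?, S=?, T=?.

O=green, P=brown, Q=blue, R=black, S=purple, T=pink

R's domain is down to {black}, so R = black. So O, P can't be black.
P's domain is down to {brown}, so P = brown. Eliminate brown elsewhere: S, T.
S's domain is down to {purple}, so S = purple. Strike purple from O.
T must be pink (only option left).
O must be green (only option left). So Q can't be green.
That leaves Q = blue.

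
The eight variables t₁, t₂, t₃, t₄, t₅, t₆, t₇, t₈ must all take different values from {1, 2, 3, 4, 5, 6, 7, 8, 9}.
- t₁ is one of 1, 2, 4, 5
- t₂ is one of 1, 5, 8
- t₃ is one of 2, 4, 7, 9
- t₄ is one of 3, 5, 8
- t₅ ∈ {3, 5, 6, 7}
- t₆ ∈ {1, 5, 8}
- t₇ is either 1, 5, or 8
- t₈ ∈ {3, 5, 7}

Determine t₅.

6

t₂, t₆, t₇ share exactly the 3 values {1, 5, 8}; by pigeonhole those values go to them, so strike 1, 5, 8 from t₁, t₄, t₅, t₈.
That leaves t₄ = 3. So t₅, t₈ can't be 3.
t₈ must be 7 (only option left). So t₃, t₅ can't be 7.
So t₅ = 6.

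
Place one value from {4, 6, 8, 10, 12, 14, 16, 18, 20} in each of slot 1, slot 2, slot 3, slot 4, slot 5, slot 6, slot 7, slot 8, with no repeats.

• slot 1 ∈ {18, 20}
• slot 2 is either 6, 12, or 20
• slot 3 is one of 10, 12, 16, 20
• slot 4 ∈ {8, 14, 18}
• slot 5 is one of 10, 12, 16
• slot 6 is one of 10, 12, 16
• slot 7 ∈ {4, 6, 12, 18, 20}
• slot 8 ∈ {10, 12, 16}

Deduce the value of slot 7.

4

slot 5, slot 6, slot 8 share exactly the 3 values {10, 12, 16}; by pigeonhole those values go to them, so strike 10, 12, 16 from slot 2, slot 3, slot 7.
slot 3 must be 20 (only option left). Remove 20 from slot 1, slot 2, slot 7.
slot 1 has just one choice, so slot 1 = 18. So slot 4, slot 7 can't be 18.
That leaves slot 2 = 6. Eliminate 6 elsewhere: slot 7.
So slot 7 = 4.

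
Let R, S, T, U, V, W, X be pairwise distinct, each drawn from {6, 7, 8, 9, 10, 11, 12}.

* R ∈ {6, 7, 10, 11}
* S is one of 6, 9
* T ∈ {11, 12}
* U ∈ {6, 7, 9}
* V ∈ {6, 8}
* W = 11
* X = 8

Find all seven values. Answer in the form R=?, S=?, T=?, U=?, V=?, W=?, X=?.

W must be 11 (only option left). Strike 11 from R, T.
X's domain is down to {8}, so X = 8. Remove 8 from V.
That leaves T = 12.
V has just one choice, so V = 6. Remove 6 from R, S, U.
S's domain is down to {9}, so S = 9. So U can't be 9.
U has just one choice, so U = 7. Strike 7 from R.
R's domain is down to {10}, so R = 10.

R=10, S=9, T=12, U=7, V=6, W=11, X=8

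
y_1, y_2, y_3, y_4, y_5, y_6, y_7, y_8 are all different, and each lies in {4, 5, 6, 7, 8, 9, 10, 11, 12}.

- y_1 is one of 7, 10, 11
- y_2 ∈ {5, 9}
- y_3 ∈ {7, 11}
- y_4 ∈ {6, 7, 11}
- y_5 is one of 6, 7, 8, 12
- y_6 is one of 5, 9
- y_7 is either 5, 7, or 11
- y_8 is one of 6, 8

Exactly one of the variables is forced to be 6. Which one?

y_4

The 8 variables draw from only 8 values {5, 6, 7, 8, 9, 10, 11, 12}, so each is used; only y_1 can be 10, hence y_1 = 10.
The 7 still-open variables together cover exactly {5, 6, 7, 8, 9, 11, 12} — 7 values for 7 variables — and 12 appears only in y_5's list, so y_5 = 12.
The 6 still-open variables together cover exactly {5, 6, 7, 8, 9, 11} — 6 values for 6 variables — and 8 appears only in y_8's list, so y_8 = 8.
Among the 5 still-open variables, 6 fits only y_4 (and all 5 values in {5, 6, 7, 9, 11} must be used), so y_4 = 6.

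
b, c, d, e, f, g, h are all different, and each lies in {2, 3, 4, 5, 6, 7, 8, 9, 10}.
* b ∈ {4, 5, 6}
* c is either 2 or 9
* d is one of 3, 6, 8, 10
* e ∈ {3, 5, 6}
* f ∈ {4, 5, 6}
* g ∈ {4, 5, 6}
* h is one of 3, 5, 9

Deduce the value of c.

b, f, g share exactly the 3 values {4, 5, 6}; by pigeonhole those values go to them, so strike 4, 5, 6 from d, e, h.
That leaves e = 3. Remove 3 from d, h.
h's domain is down to {9}, so h = 9. Strike 9 from c.
So c = 2.

2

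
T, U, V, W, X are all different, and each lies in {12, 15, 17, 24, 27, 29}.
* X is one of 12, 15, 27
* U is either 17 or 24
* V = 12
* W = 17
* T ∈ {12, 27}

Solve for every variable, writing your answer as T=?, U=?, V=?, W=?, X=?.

V must be 12 (only option left). So T, X can't be 12.
W must be 17 (only option left). So U can't be 17.
T must be 27 (only option left). Strike 27 from X.
U has just one choice, so U = 24.
X must be 15 (only option left).

T=27, U=24, V=12, W=17, X=15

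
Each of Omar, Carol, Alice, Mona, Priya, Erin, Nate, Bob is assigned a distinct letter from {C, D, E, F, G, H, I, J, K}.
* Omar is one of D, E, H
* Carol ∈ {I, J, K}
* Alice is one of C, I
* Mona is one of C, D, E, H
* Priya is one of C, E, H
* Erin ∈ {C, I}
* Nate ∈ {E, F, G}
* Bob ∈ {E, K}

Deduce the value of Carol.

J

Alice and Erin share exactly the 2 values {C, I}; by pigeonhole those values go to them, so strike C, I from Carol, Mona, Priya.
The 3 variables Omar, Mona, Priya are confined to {D, E, H}, which locks those values in; drop them from Nate, Bob.
Bob's domain is down to {K}, so Bob = K. Remove K from Carol.
So Carol = J.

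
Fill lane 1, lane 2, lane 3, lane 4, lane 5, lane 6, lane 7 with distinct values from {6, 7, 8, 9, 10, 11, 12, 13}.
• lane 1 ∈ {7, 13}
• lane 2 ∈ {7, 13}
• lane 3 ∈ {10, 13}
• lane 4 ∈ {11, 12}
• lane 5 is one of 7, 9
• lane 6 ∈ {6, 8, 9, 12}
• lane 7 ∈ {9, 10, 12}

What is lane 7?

The 2 variables lane 1 and lane 2 are confined to {7, 13}, which locks those values in; drop them from lane 3, lane 5.
lane 3 must be 10 (only option left). Remove 10 from lane 7.
lane 5's domain is down to {9}, so lane 5 = 9. Remove 9 from lane 6, lane 7.
So lane 7 = 12.

12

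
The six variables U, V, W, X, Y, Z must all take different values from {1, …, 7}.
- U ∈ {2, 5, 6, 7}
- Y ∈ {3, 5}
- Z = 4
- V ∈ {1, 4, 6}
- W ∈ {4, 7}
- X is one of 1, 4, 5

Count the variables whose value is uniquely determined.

Z's domain is down to {4}, so Z = 4. So V, W, X can't be 4.
W's domain is down to {7}, so W = 7. Remove 7 from U.
Determined: W=7, Z=4. The other variables each still have more than one consistent value. That makes 2.

2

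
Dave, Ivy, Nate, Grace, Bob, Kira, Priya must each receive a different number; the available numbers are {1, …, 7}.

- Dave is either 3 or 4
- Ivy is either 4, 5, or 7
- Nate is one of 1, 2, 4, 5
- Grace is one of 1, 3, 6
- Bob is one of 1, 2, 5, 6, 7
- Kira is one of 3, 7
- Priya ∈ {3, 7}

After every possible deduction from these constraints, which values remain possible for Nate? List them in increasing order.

Kira and Priya between them cover only {3, 7} — a naked pair. Remove those values from Dave, Ivy, Grace, Bob.
That leaves Dave = 4. So Ivy, Nate can't be 4.
Ivy has just one choice, so Ivy = 5. Remove 5 from Nate, Bob.
No further eliminations apply; Nate can still be any of 1, 2.

1, 2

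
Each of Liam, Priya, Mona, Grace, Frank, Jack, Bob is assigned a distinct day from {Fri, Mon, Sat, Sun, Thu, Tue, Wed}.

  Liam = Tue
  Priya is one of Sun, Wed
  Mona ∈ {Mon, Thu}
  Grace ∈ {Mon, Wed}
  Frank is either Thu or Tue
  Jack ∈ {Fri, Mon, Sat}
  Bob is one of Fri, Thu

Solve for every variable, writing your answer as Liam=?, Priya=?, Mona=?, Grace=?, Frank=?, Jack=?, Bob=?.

Liam=Tue, Priya=Sun, Mona=Mon, Grace=Wed, Frank=Thu, Jack=Sat, Bob=Fri

Liam must be Tue (only option left). Remove Tue from Frank.
Frank must be Thu (only option left). So Mona, Bob can't be Thu.
Bob's domain is down to {Fri}, so Bob = Fri. Strike Fri from Jack.
Mona must be Mon (only option left). Remove Mon from Grace, Jack.
Grace has just one choice, so Grace = Wed. Remove Wed from Priya.
Jack's domain is down to {Sat}, so Jack = Sat.
That leaves Priya = Sun.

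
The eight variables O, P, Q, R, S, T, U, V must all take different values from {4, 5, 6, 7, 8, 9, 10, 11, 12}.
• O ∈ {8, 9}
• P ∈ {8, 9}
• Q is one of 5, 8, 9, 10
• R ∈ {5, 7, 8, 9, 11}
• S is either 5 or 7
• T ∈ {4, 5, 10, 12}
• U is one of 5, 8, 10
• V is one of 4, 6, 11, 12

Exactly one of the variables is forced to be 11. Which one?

O and P between them cover only {8, 9} — a naked pair. Remove those values from Q, R, U.
The 2 variables Q and U are confined to {5, 10}, which locks those values in; drop them from R, S, T.
S must be 7 (only option left). Strike 7 from R.
So 11 goes to R.

R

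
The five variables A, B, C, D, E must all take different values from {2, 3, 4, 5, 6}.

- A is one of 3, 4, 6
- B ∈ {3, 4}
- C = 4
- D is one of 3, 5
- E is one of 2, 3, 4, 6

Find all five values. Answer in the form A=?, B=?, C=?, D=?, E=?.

C has just one choice, so C = 4. Eliminate 4 elsewhere: A, B, E.
That leaves B = 3. Strike 3 from A, D, E.
That leaves D = 5.
A's domain is down to {6}, so A = 6. Remove 6 from E.
E's domain is down to {2}, so E = 2.

A=6, B=3, C=4, D=5, E=2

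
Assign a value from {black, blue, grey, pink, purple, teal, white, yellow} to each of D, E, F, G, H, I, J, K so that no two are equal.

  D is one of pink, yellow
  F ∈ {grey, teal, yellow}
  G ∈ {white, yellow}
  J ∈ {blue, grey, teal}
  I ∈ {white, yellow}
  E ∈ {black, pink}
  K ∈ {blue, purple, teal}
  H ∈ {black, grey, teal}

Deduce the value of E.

black

The 8 variables draw from only 8 values {black, blue, grey, pink, purple, teal, white, yellow}, so each is used; only K can be purple, hence K = purple.
Among the 7 still-open variables, blue fits only J (and all 7 values in {black, blue, grey, pink, teal, white, yellow} must be used), so J = blue.
G and I share exactly the 2 values {white, yellow}; by pigeonhole those values go to them, so strike white, yellow from D, F.
D has just one choice, so D = pink. Remove pink from E.
So E = black.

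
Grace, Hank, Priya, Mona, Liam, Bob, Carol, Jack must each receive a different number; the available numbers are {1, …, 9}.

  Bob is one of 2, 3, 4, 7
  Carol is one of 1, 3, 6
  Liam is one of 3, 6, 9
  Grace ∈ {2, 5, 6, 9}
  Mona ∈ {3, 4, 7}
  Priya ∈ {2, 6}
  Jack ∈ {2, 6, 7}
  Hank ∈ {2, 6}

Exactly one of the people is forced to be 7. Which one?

Jack

Among the 8 variables, 1 fits only Carol (and all 8 values in {1, 2, 3, 4, 5, 6, 7, 9} must be used), so Carol = 1.
Among the 7 still-open variables, 5 fits only Grace (and all 7 values in {2, 3, 4, 5, 6, 7, 9} must be used), so Grace = 5.
Among the 6 still-open variables, 9 fits only Liam (and all 6 values in {2, 3, 4, 6, 7, 9} must be used), so Liam = 9.
Hank and Priya share exactly the 2 values {2, 6}; by pigeonhole those values go to them, so strike 2, 6 from Bob, Jack.
So 7 goes to Jack.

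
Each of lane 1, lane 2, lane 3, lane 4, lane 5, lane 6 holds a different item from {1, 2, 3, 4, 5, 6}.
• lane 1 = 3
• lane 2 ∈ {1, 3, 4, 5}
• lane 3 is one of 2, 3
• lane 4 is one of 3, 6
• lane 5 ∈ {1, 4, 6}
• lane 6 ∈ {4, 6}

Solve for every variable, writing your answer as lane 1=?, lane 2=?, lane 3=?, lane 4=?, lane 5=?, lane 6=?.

lane 1=3, lane 2=5, lane 3=2, lane 4=6, lane 5=1, lane 6=4

lane 1 must be 3 (only option left). So lane 2, lane 3, lane 4 can't be 3.
lane 3 must be 2 (only option left).
lane 4 has just one choice, so lane 4 = 6. Strike 6 from lane 5, lane 6.
lane 6's domain is down to {4}, so lane 6 = 4. Remove 4 from lane 2, lane 5.
That leaves lane 5 = 1. So lane 2 can't be 1.
lane 2 must be 5 (only option left).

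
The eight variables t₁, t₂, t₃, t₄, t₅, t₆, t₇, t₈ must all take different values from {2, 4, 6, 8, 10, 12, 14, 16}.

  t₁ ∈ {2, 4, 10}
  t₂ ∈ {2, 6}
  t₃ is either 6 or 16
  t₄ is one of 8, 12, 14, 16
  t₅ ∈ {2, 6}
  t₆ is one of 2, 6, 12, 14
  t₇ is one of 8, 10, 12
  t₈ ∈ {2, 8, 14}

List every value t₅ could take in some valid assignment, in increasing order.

2, 6

The 8 variables draw from only 8 values {2, 4, 6, 8, 10, 12, 14, 16}, so each is used; only t₁ can be 4, hence t₁ = 4.
The 7 still-open variables draw from only 7 values {2, 6, 8, 10, 12, 14, 16}, so each is used; only t₇ can be 10, hence t₇ = 10.
t₂ and t₅ between them cover only {2, 6} — a naked pair. Remove those values from t₃, t₆, t₈.
That leaves t₃ = 16. So t₄ can't be 16.
No further eliminations apply; t₅ can still be any of 2, 6.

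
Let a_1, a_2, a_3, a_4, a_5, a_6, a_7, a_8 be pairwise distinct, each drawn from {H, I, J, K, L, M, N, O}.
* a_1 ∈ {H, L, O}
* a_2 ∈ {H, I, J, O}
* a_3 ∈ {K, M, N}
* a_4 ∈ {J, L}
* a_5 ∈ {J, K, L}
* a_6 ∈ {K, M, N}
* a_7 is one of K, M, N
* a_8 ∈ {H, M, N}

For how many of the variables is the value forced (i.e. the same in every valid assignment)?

The 8 variables together cover exactly {H, I, J, K, L, M, N, O} — 8 values for 8 variables — and I appears only in a_2's list, so a_2 = I.
Among the 7 still-open variables, O fits only a_1 (and all 7 values in {H, J, K, L, M, N, O} must be used), so a_1 = O.
Among the 6 still-open variables, H fits only a_8 (and all 6 values in {H, J, K, L, M, N} must be used), so a_8 = H.
The 3 variables a_3, a_6, a_7 are confined to {K, M, N}, which locks those values in; drop them from a_5.
Determined: a_1=O, a_2=I, a_8=H. The other variables each still have more than one consistent value. That makes 3.

3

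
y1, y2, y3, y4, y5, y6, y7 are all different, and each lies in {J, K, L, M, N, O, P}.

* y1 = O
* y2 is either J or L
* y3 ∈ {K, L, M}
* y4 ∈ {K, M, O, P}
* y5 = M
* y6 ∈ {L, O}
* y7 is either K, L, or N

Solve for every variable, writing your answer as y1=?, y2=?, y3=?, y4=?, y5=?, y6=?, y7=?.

y1's domain is down to {O}, so y1 = O. Remove O from y4, y6.
That leaves y5 = M. So y3, y4 can't be M.
y6 has just one choice, so y6 = L. Strike L from y2, y3, y7.
That leaves y2 = J.
y3's domain is down to {K}, so y3 = K. Remove K from y4, y7.
That leaves y4 = P.
y7 must be N (only option left).

y1=O, y2=J, y3=K, y4=P, y5=M, y6=L, y7=N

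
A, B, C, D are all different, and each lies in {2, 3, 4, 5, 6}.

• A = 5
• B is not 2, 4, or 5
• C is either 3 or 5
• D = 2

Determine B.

A has just one choice, so A = 5. Remove 5 from C.
C's domain is down to {3}, so C = 3. So B can't be 3.
So B = 6.

6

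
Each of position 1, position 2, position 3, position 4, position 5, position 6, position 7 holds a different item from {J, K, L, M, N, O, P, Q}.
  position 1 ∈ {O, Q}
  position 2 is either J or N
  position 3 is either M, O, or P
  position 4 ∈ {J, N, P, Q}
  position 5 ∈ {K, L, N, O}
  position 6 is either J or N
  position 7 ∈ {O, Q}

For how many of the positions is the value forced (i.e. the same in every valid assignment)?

The 2 variables position 1 and position 7 are confined to {O, Q}, which locks those values in; drop them from position 3, position 4, position 5.
position 2 and position 6 between them cover only {J, N} — a naked pair. Remove those values from position 4, position 5.
position 4's domain is down to {P}, so position 4 = P. Remove P from position 3.
position 3 must be M (only option left).
Determined: position 3=M, position 4=P. The other positions each still have more than one consistent value. That makes 2.

2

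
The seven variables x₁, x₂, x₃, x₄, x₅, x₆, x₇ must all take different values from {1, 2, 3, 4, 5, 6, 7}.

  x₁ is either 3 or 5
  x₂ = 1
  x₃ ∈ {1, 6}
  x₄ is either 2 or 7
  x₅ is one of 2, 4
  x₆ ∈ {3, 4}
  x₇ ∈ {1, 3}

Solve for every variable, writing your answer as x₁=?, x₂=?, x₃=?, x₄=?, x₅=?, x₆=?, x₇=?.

x₂ must be 1 (only option left). Strike 1 from x₃, x₇.
That leaves x₃ = 6.
That leaves x₇ = 3. Eliminate 3 elsewhere: x₁, x₆.
x₁'s domain is down to {5}, so x₁ = 5.
x₆ must be 4 (only option left). Remove 4 from x₅.
That leaves x₅ = 2. Remove 2 from x₄.
x₄'s domain is down to {7}, so x₄ = 7.

x₁=5, x₂=1, x₃=6, x₄=7, x₅=2, x₆=4, x₇=3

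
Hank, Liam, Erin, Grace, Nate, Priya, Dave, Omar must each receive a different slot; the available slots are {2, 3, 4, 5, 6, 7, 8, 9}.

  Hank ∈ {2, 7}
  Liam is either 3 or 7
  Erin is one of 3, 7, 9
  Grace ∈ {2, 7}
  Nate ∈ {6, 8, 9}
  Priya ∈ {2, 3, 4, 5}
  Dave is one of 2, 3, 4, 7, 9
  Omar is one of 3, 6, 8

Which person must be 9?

The 8 variables together cover exactly {2, 3, 4, 5, 6, 7, 8, 9} — 8 values for 8 variables — and 5 appears only in Priya's list, so Priya = 5.
The 7 still-open variables together cover exactly {2, 3, 4, 6, 7, 8, 9} — 7 values for 7 variables — and 4 appears only in Dave's list, so Dave = 4.
Hank and Grace between them cover only {2, 7} — a naked pair. Remove those values from Liam, Erin.
Liam's domain is down to {3}, so Liam = 3. Eliminate 3 elsewhere: Erin, Omar.
So 9 goes to Erin.

Erin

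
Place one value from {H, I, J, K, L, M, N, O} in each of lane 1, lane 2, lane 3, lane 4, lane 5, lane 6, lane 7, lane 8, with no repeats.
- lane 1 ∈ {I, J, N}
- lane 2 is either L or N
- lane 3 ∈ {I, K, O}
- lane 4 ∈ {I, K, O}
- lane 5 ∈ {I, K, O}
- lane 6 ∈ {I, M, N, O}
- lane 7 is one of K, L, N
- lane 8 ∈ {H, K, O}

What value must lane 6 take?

M

The 8 variables draw from only 8 values {H, I, J, K, L, M, N, O}, so each is used; only lane 8 can be H, hence lane 8 = H.
Among the 7 still-open variables, J fits only lane 1 (and all 7 values in {I, J, K, L, M, N, O} must be used), so lane 1 = J.
The 6 still-open variables together cover exactly {I, K, L, M, N, O} — 6 values for 6 variables — and M appears only in lane 6's list, so lane 6 = M.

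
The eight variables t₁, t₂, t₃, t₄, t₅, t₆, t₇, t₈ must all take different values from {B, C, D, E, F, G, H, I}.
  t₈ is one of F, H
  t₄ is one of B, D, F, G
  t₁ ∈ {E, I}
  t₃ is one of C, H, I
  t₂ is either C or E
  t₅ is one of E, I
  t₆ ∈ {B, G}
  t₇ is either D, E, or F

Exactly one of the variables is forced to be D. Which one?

The 2 variables t₁ and t₅ are confined to {E, I}, which locks those values in; drop them from t₂, t₃, t₇.
t₂ must be C (only option left). Strike C from t₃.
t₃ has just one choice, so t₃ = H. So t₈ can't be H.
That leaves t₈ = F. Strike F from t₄, t₇.
So D goes to t₇.

t₇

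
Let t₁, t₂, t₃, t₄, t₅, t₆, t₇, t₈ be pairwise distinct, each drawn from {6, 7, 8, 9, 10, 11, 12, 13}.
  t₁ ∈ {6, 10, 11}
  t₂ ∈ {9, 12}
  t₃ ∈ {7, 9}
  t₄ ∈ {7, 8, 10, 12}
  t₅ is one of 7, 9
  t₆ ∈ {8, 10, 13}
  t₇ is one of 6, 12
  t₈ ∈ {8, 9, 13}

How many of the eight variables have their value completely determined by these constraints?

3

The 8 variables draw from only 8 values {6, 7, 8, 9, 10, 11, 12, 13}, so each is used; only t₁ can be 11, hence t₁ = 11.
Among the 7 still-open variables, 6 fits only t₇ (and all 7 values in {6, 7, 8, 9, 10, 12, 13} must be used), so t₇ = 6.
t₃ and t₅ between them cover only {7, 9} — a naked pair. Remove those values from t₂, t₄, t₈.
t₂ has just one choice, so t₂ = 12. Remove 12 from t₄.
Determined: t₁=11, t₂=12, t₇=6. The other variables each still have more than one consistent value. That makes 3.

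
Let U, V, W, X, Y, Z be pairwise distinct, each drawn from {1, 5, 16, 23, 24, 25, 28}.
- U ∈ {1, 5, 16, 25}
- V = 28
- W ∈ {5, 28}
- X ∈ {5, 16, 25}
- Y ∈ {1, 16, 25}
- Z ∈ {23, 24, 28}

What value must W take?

5

V must be 28 (only option left). Remove 28 from W, Z.
So W = 5.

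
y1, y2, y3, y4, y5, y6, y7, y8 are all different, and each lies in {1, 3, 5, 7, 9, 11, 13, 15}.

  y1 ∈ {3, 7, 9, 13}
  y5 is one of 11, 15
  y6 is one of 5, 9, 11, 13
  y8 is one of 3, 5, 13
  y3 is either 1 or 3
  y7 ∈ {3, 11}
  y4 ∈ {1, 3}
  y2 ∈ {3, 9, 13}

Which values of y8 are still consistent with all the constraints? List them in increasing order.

Among the 8 variables, 7 fits only y1 (and all 8 values in {1, 3, 5, 7, 9, 11, 13, 15} must be used), so y1 = 7.
The 7 still-open variables draw from only 7 values {1, 3, 5, 9, 11, 13, 15}, so each is used; only y5 can be 15, hence y5 = 15.
The 2 variables y3 and y4 are confined to {1, 3}, which locks those values in; drop them from y2, y7, y8.
y7 must be 11 (only option left). Strike 11 from y6.
No further eliminations apply; y8 can still be any of 5, 13.

5, 13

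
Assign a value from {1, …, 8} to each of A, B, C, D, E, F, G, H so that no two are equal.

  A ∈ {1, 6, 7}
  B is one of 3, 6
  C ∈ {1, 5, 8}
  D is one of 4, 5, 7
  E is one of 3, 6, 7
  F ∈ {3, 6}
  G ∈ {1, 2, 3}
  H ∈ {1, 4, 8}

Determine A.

Among the 8 variables, 2 fits only G (and all 8 values in {1, 2, 3, 4, 5, 6, 7, 8} must be used), so G = 2.
The 2 variables B and F are confined to {3, 6}, which locks those values in; drop them from A, E.
E's domain is down to {7}, so E = 7. Strike 7 from A, D.
So A = 1.

1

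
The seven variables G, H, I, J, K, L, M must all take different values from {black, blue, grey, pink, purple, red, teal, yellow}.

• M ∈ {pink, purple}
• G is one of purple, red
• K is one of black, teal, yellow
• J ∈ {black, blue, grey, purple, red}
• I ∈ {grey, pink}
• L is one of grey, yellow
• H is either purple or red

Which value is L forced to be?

yellow

G and H share exactly the 2 values {purple, red}; by pigeonhole those values go to them, so strike purple, red from J, M.
M must be pink (only option left). Remove pink from I.
I must be grey (only option left). Strike grey from J, L.
So L = yellow.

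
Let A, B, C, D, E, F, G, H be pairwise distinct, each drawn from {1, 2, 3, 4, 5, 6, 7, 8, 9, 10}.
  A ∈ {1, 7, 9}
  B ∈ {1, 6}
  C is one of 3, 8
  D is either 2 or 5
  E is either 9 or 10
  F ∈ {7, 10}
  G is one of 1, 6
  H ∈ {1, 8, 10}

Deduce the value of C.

B and G between them cover only {1, 6} — a naked pair. Remove those values from A, H.
The 3 variables A, E, F are confined to {7, 9, 10}, which locks those values in; drop them from H.
H has just one choice, so H = 8. Strike 8 from C.
So C = 3.

3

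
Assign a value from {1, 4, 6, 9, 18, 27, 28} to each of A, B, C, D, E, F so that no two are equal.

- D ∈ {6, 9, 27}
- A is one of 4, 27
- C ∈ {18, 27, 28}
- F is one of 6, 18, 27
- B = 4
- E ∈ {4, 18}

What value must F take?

B's domain is down to {4}, so B = 4. So A, E can't be 4.
E's domain is down to {18}, so E = 18. So C, F can't be 18.
A has just one choice, so A = 27. Strike 27 from C, D, F.
So F = 6.

6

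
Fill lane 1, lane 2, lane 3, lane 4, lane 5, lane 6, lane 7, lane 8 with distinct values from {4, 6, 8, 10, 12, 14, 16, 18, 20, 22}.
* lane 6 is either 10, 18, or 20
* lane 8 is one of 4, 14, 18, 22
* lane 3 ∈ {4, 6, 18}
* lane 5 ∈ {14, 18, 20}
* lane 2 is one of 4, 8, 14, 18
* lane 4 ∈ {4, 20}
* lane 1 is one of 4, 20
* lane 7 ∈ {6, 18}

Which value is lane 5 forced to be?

14

The 8 variables together cover exactly {4, 6, 8, 10, 14, 18, 20, 22} — 8 values for 8 variables — and 8 appears only in lane 2's list, so lane 2 = 8.
Among the 7 still-open variables, 10 fits only lane 6 (and all 7 values in {4, 6, 10, 14, 18, 20, 22} must be used), so lane 6 = 10.
Among the 6 still-open variables, 22 fits only lane 8 (and all 6 values in {4, 6, 14, 18, 20, 22} must be used), so lane 8 = 22.
The 5 still-open variables together cover exactly {4, 6, 14, 18, 20} — 5 values for 5 variables — and 14 appears only in lane 5's list, so lane 5 = 14.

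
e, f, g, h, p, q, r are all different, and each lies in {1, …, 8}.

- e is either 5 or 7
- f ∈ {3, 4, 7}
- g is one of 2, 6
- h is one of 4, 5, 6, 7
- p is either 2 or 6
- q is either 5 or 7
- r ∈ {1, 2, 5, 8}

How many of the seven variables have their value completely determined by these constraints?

The 2 variables e and q are confined to {5, 7}, which locks those values in; drop them from f, h, r.
g and p share exactly the 2 values {2, 6}; by pigeonhole those values go to them, so strike 2, 6 from h, r.
h must be 4 (only option left). Eliminate 4 elsewhere: f.
f has just one choice, so f = 3.
Determined: f=3, h=4. The other variables each still have more than one consistent value. That makes 2.

2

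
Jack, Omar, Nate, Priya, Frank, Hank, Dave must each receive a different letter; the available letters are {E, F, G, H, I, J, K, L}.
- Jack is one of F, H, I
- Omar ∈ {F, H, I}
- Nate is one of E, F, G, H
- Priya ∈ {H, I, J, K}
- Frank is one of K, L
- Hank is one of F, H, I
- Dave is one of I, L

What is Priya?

Jack, Omar, Hank share exactly the 3 values {F, H, I}; by pigeonhole those values go to them, so strike F, H, I from Nate, Priya, Dave.
Dave must be L (only option left). Remove L from Frank.
Frank's domain is down to {K}, so Frank = K. Strike K from Priya.
So Priya = J.

J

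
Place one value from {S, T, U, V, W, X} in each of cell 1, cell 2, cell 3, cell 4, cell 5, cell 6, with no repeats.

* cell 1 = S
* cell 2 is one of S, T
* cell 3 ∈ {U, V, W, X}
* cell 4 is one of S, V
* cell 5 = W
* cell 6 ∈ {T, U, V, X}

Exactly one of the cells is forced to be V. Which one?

cell 4

cell 1 has just one choice, so cell 1 = S. Strike S from cell 2, cell 4.
So V goes to cell 4.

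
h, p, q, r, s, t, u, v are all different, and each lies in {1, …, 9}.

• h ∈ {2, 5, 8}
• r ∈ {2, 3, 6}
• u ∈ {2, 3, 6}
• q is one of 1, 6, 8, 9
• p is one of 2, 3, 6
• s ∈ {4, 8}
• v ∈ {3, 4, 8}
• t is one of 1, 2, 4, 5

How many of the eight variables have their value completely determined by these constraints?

The 8 variables together cover exactly {1, 2, 3, 4, 5, 6, 8, 9} — 8 values for 8 variables — and 9 appears only in q's list, so q = 9.
Among the 7 still-open variables, 1 fits only t (and all 7 values in {1, 2, 3, 4, 5, 6, 8} must be used), so t = 1.
Among the 6 still-open variables, 5 fits only h (and all 6 values in {2, 3, 4, 5, 6, 8} must be used), so h = 5.
p, r, u share exactly the 3 values {2, 3, 6}; by pigeonhole those values go to them, so strike 2, 3, 6 from v.
Determined: h=5, q=9, t=1. The other variables each still have more than one consistent value. That makes 3.

3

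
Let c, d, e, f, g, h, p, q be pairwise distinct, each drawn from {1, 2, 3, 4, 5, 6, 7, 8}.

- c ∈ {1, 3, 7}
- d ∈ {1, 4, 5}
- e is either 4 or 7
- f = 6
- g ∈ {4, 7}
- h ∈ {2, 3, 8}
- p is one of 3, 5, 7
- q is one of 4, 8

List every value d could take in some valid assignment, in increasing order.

1, 5

f's domain is down to {6}, so f = 6.
The 7 still-open variables draw from only 7 values {1, 2, 3, 4, 5, 7, 8}, so each is used; only h can be 2, hence h = 2.
Among the 6 still-open variables, 8 fits only q (and all 6 values in {1, 3, 4, 5, 7, 8} must be used), so q = 8.
e and g share exactly the 2 values {4, 7}; by pigeonhole those values go to them, so strike 4, 7 from c, d, p.
No further eliminations apply; d can still be any of 1, 5.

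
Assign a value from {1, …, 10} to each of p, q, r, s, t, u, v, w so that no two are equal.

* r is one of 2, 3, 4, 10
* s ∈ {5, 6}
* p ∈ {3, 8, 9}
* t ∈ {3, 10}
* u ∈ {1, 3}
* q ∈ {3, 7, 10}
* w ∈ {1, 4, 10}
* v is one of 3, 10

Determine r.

t and v share exactly the 2 values {3, 10}; by pigeonhole those values go to them, so strike 3, 10 from p, q, r, u, w.
q has just one choice, so q = 7.
u must be 1 (only option left). Remove 1 from w.
That leaves w = 4. Eliminate 4 elsewhere: r.
So r = 2.

2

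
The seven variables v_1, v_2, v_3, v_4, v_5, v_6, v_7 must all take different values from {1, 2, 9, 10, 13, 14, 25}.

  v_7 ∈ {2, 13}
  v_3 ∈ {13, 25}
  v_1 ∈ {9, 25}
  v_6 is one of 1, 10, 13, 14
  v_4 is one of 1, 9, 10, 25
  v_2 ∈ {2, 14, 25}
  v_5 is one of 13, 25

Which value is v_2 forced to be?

The 2 variables v_3 and v_5 are confined to {13, 25}, which locks those values in; drop them from v_1, v_2, v_4, v_6, v_7.
That leaves v_1 = 9. So v_4 can't be 9.
v_7 must be 2 (only option left). Strike 2 from v_2.
So v_2 = 14.

14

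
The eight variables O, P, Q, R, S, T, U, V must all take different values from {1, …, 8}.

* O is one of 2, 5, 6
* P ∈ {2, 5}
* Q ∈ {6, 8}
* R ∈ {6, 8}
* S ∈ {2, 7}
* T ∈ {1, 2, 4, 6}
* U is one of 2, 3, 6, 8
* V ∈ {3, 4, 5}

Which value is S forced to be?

Among the 8 variables, 1 fits only T (and all 8 values in {1, 2, 3, 4, 5, 6, 7, 8} must be used), so T = 1.
The 7 still-open variables together cover exactly {2, 3, 4, 5, 6, 7, 8} — 7 values for 7 variables — and 4 appears only in V's list, so V = 4.
The 6 still-open variables together cover exactly {2, 3, 5, 6, 7, 8} — 6 values for 6 variables — and 3 appears only in U's list, so U = 3.
The 5 still-open variables together cover exactly {2, 5, 6, 7, 8} — 5 values for 5 variables — and 7 appears only in S's list, so S = 7.

7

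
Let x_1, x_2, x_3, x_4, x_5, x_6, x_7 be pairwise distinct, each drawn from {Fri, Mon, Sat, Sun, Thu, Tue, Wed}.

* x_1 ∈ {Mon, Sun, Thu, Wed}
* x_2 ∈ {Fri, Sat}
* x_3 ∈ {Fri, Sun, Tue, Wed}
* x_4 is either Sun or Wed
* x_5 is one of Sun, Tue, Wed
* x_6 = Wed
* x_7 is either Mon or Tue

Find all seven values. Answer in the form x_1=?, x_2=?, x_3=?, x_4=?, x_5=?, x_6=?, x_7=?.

x_1=Thu, x_2=Sat, x_3=Fri, x_4=Sun, x_5=Tue, x_6=Wed, x_7=Mon

x_6 must be Wed (only option left). So x_1, x_3, x_4, x_5 can't be Wed.
x_4's domain is down to {Sun}, so x_4 = Sun. Remove Sun from x_1, x_3, x_5.
That leaves x_5 = Tue. So x_3, x_7 can't be Tue.
x_7 has just one choice, so x_7 = Mon. Remove Mon from x_1.
x_1 must be Thu (only option left).
x_3 must be Fri (only option left). Eliminate Fri elsewhere: x_2.
x_2 has just one choice, so x_2 = Sat.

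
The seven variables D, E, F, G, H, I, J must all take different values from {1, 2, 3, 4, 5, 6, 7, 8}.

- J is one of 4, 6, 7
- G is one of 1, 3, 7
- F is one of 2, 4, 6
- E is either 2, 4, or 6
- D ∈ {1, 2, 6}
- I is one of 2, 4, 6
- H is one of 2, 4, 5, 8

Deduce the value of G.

3

E, F, I share exactly the 3 values {2, 4, 6}; by pigeonhole those values go to them, so strike 2, 4, 6 from D, H, J.
D must be 1 (only option left). Strike 1 from G.
That leaves J = 7. So G can't be 7.
So G = 3.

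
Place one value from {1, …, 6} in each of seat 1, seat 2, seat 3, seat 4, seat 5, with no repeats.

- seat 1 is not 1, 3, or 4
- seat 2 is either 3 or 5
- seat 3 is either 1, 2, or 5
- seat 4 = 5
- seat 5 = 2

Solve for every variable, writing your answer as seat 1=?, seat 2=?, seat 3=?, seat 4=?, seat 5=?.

seat 1=6, seat 2=3, seat 3=1, seat 4=5, seat 5=2

seat 4 must be 5 (only option left). Strike 5 from seat 1, seat 2, seat 3.
seat 5's domain is down to {2}, so seat 5 = 2. Remove 2 from seat 1, seat 3.
seat 1 has just one choice, so seat 1 = 6.
seat 2's domain is down to {3}, so seat 2 = 3.
seat 3's domain is down to {1}, so seat 3 = 1.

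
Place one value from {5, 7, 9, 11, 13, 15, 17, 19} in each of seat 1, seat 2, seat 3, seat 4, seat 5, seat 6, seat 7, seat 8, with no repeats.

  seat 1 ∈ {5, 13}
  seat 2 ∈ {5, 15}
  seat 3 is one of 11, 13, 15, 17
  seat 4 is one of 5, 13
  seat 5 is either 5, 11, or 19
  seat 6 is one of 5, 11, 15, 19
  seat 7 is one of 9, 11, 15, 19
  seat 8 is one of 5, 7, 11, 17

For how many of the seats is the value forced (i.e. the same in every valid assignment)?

The 8 variables draw from only 8 values {5, 7, 9, 11, 13, 15, 17, 19}, so each is used; only seat 8 can be 7, hence seat 8 = 7.
Among the 7 still-open variables, 9 fits only seat 7 (and all 7 values in {5, 9, 11, 13, 15, 17, 19} must be used), so seat 7 = 9.
Among the 6 still-open variables, 17 fits only seat 3 (and all 6 values in {5, 11, 13, 15, 17, 19} must be used), so seat 3 = 17.
seat 1 and seat 4 share exactly the 2 values {5, 13}; by pigeonhole those values go to them, so strike 5, 13 from seat 2, seat 5, seat 6.
seat 2 has just one choice, so seat 2 = 15. Remove 15 from seat 6.
Determined: seat 2=15, seat 3=17, seat 7=9, seat 8=7. The other seats each still have more than one consistent value. That makes 4.

4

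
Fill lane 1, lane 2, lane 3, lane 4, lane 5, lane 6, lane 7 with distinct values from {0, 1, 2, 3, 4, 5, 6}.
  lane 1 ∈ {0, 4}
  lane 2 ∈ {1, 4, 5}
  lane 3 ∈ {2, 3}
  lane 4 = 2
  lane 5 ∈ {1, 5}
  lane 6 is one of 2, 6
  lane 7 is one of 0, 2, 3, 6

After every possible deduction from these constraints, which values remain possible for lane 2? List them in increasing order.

lane 4 has just one choice, so lane 4 = 2. Strike 2 from lane 3, lane 6, lane 7.
lane 6's domain is down to {6}, so lane 6 = 6. Remove 6 from lane 7.
That leaves lane 3 = 3. Remove 3 from lane 7.
lane 7 must be 0 (only option left). So lane 1 can't be 0.
lane 1's domain is down to {4}, so lane 1 = 4. Strike 4 from lane 2.
No further eliminations apply; lane 2 can still be any of 1, 5.

1, 5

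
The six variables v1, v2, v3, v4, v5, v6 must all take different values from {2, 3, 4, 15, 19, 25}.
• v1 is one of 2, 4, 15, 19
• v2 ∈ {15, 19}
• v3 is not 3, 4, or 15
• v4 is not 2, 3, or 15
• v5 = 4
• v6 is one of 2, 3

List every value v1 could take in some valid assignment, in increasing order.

2, 15, 19

v5 must be 4 (only option left). Eliminate 4 elsewhere: v1, v4.
The 5 still-open variables together cover exactly {2, 3, 15, 19, 25} — 5 values for 5 variables — and 3 appears only in v6's list, so v6 = 3.
No further eliminations apply; v1 can still be any of 2, 15, 19.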